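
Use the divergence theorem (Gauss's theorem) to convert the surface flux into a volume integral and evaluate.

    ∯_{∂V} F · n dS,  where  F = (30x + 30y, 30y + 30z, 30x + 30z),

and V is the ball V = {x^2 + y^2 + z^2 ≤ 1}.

By the divergence theorem,

    ∯_{∂V} F · n dS = ∭_V (∇ · F) dV.

Compute the divergence:
    ∇ · F = ∂F_x/∂x + ∂F_y/∂y + ∂F_z/∂z = 30 + 30 + 30 = 90.

In spherical coordinates, x = ρ sin(φ) cos(θ), y = ρ sin(φ) sin(θ), z = ρ cos(φ), dV = ρ^2 sin(φ) dρ dφ dθ, with 0 ≤ ρ ≤ 1, 0 ≤ φ ≤ π, 0 ≤ θ ≤ 2π.

The integrand, after substitution and multiplying by the volume element, becomes (90) · ρ^2 sin(φ), so

    ∭_V (∇·F) dV = ∫_0^{2π} ∫_0^{π} ∫_0^{1} (90) · ρ^2 sin(φ) dρ dφ dθ.

Inner (ρ from 0 to 1): 30sin(φ).
Middle (φ from 0 to π): 60.
Outer (θ from 0 to 2π): 120π.

Therefore ∯_{∂V} F · n dS = 120π.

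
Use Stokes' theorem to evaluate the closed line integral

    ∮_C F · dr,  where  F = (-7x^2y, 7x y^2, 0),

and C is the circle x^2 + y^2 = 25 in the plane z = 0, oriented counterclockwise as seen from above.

Let S be the flat disk x^2 + y^2 ≤ 25 in the plane z = 0, with upward unit normal n̂ = ẑ. By Stokes' theorem,

    ∮_C F · dr = ∬_S (∇ × F) · n̂ dS = ∬_D (curl F)_z dA,

where D is the disk x^2 + y^2 ≤ 25.

Compute the curl of F = (-7x^2y, 7x y^2, 0):
    (∇ × F)_x = ∂F_z/∂y - ∂F_y/∂z = 0,
    (∇ × F)_y = ∂F_x/∂z - ∂F_z/∂x = 0,
    (∇ × F)_z = ∂F_y/∂x - ∂F_x/∂y = 7x^2 + 7y^2.

On z = 0, (curl F)_z = 7x^2 + 7y^2.

Convert to polar (x = r cos θ, y = r sin θ, dA = r dr dθ); the integrand becomes 7r^2, so

    ∬_D (curl F)_z dA = ∫_0^{2π} ∫_0^{5} (7r^2) · r dr dθ.

Inner (r from 0 to 5): 4375/4.
Outer (θ from 0 to 2π): 4375π/2.

Therefore ∮_C F · dr = 4375π/2.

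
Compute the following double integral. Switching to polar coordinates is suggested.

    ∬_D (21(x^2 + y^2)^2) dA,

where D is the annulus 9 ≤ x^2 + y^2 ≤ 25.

The region D is 3 ≤ r ≤ 5, 0 ≤ θ ≤ 2π in polar coordinates, where x = r cos(θ), y = r sin(θ), and dA = r dr dθ.

Under the substitution, the integrand becomes 21r^4, so

    ∬_D (21(x^2 + y^2)^2) dA = ∫_{0}^{2π} ∫_{3}^{5} (21r^4) · r dr dθ.

Inner integral (in r): ∫_{3}^{5} (21r^4) · r dr = 52136.

Outer integral (in θ): ∫_{0}^{2π} (52136) dθ = 104272π.

Therefore ∬_D (21(x^2 + y^2)^2) dA = 104272π.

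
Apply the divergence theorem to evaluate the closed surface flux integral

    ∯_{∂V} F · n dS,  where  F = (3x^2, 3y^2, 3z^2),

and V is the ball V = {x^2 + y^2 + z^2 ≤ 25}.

By the divergence theorem,

    ∯_{∂V} F · n dS = ∭_V (∇ · F) dV.

Compute the divergence:
    ∇ · F = ∂F_x/∂x + ∂F_y/∂y + ∂F_z/∂z = 6x + 6y + 6z.

In spherical coordinates, x = ρ sin(φ) cos(θ), y = ρ sin(φ) sin(θ), z = ρ cos(φ), dV = ρ^2 sin(φ) dρ dφ dθ, with 0 ≤ ρ ≤ 5, 0 ≤ φ ≤ π, 0 ≤ θ ≤ 2π.

The integrand, after substitution and multiplying by the volume element, becomes (6ρ (sqrt(2)sin(φ)sin(θ + π/4) + cos(φ))) · ρ^2 sin(φ), so

    ∭_V (∇·F) dV = ∫_0^{2π} ∫_0^{π} ∫_0^{5} (6ρ (sqrt(2)sin(φ)sin(θ + π/4) + cos(φ))) · ρ^2 sin(φ) dρ dφ dθ.

Inner (ρ from 0 to 5): 1875(sqrt(2)sin(φ)sin(θ + π/4) + cos(φ))sin(φ)/2.
Middle (φ from 0 to π): 1875sqrt(2)π sin(θ + π/4)/4.
Outer (θ from 0 to 2π): 0.

Therefore ∯_{∂V} F · n dS = 0.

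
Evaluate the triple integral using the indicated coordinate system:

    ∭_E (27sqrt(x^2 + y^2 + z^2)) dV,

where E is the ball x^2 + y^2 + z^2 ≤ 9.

In spherical coordinates, x = ρ sin(φ) cos(θ), y = ρ sin(φ) sin(θ), z = ρ cos(φ), and dV = ρ^2 sin(φ) dρ dφ dθ.

The integrand becomes 27ρ, so

    ∭_E (27sqrt(x^2 + y^2 + z^2)) dV = ∫_{0}^{2π} ∫_{0}^{π} ∫_{0}^{3} (27ρ) · ρ^2 sin(φ) dρ dφ dθ.

Inner (ρ): 2187sin(φ)/4.
Middle (φ): 2187/2.
Outer (θ): 2187π.

Therefore the triple integral equals 2187π.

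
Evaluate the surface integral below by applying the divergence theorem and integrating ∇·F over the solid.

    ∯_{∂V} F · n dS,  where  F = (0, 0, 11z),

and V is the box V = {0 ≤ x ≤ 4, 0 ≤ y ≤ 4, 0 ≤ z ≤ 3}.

By the divergence theorem,

    ∯_{∂V} F · n dS = ∭_V (∇ · F) dV.

Compute the divergence:
    ∇ · F = ∂F_x/∂x + ∂F_y/∂y + ∂F_z/∂z = 0 + 0 + 11 = 11.

V is a rectangular box, so dV = dx dy dz with 0 ≤ x ≤ 4, 0 ≤ y ≤ 4, 0 ≤ z ≤ 3.

Integrate (11) over V as an iterated integral:

    ∭_V (∇·F) dV = ∫_0^{4} ∫_0^{4} ∫_0^{3} (11) dz dy dx.

Inner (z from 0 to 3): 33.
Middle (y from 0 to 4): 132.
Outer (x from 0 to 4): 528.

Therefore ∯_{∂V} F · n dS = 528.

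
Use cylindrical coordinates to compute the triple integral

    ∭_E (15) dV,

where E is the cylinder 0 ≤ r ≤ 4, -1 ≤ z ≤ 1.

In cylindrical coordinates, x = r cos(θ), y = r sin(θ), z = z, and dV = r dr dθ dz.

The integrand becomes 15, so

    ∭_E (15) dV = ∫_{0}^{2π} ∫_{0}^{4} ∫_{-1}^{1} (15) · r dz dr dθ.

Inner (z): 30r.
Middle (r from 0 to 4): 240.
Outer (θ): 480π.

Therefore the triple integral equals 480π.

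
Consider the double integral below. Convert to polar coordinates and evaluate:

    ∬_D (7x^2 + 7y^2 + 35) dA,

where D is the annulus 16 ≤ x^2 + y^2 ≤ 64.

The region D is 4 ≤ r ≤ 8, 0 ≤ θ ≤ 2π in polar coordinates, where x = r cos(θ), y = r sin(θ), and dA = r dr dθ.

Under the substitution, the integrand becomes 7r^2 + 35, so

    ∬_D (7x^2 + 7y^2 + 35) dA = ∫_{0}^{2π} ∫_{4}^{8} (7r^2 + 35) · r dr dθ.

Inner integral (in r): ∫_{4}^{8} (7r^2 + 35) · r dr = 7560.

Outer integral (in θ): ∫_{0}^{2π} (7560) dθ = 15120π.

Therefore ∬_D (7x^2 + 7y^2 + 35) dA = 15120π.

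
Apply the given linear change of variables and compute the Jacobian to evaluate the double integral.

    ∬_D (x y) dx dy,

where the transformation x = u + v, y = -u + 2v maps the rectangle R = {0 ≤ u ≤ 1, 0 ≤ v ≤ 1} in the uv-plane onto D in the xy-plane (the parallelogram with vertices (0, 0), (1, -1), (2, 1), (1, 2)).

Compute the Jacobian determinant of (x, y) with respect to (u, v):

    ∂(x,y)/∂(u,v) = | 1  1 | = (1)(2) - (1)(-1) = 3.
                   | -1  2 |

Its absolute value is |J| = 3 (the area scaling factor).

Substituting x = u + v, y = -u + 2v into the integrand,

    x y → -u^2 + u v + 2v^2,

so the integral becomes

    ∬_R (-u^2 + u v + 2v^2) · |J| du dv = ∫_0^1 ∫_0^1 (-3u^2 + 3u v + 6v^2) dv du.

Inner (v): -3u^2 + 3u/2 + 2.
Outer (u): 7/4.

Therefore ∬_D (x y) dx dy = 7/4.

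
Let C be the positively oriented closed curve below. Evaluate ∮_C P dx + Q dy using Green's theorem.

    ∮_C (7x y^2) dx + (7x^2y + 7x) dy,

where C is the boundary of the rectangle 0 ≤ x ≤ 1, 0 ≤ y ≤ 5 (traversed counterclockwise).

Green's theorem converts the closed line integral into a double integral over the enclosed region D:

    ∮_C P dx + Q dy = ∬_D (∂Q/∂x - ∂P/∂y) dA.

Here P = 7x y^2, Q = 7x^2y + 7x, so

    ∂Q/∂x = 14x y + 7,    ∂P/∂y = 14x y,
    ∂Q/∂x - ∂P/∂y = 7.

D is the region 0 ≤ x ≤ 1, 0 ≤ y ≤ 5. Evaluating the double integral:

    ∬_D (7) dA = ∫_0^{1} ∫_0^{5} (7) dy dx.

Inner (y from 0 to 5): 35.
Outer (x from 0 to 1): 35.

Therefore ∮_C P dx + Q dy = 35.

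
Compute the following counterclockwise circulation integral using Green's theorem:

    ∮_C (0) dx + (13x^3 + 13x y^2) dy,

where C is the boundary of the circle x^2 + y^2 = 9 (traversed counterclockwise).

Green's theorem converts the closed line integral into a double integral over the enclosed region D:

    ∮_C P dx + Q dy = ∬_D (∂Q/∂x - ∂P/∂y) dA.

Here P = 0, Q = 13x^3 + 13x y^2, so

    ∂Q/∂x = 39x^2 + 13y^2,    ∂P/∂y = 0,
    ∂Q/∂x - ∂P/∂y = 39x^2 + 13y^2.

D is the region x^2 + y^2 ≤ 9. Evaluating the double integral:

In polar coordinates (x = r cos θ, y = r sin θ, dA = r dr dθ) the integrand becomes 13r^2(cos(2θ) + 2), so

    ∬_D (39x^2 + 13y^2) dA = ∫_0^{2π} ∫_0^{3} (13r^2(cos(2θ) + 2)) · r dr dθ.

Inner (r from 0 to 3): 1053cos(2θ)/4 + 1053/2.
Outer (θ from 0 to 2π): 1053π.

Therefore ∮_C P dx + Q dy = 1053π.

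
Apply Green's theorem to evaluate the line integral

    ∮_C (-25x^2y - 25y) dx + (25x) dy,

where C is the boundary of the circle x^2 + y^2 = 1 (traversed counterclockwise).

Green's theorem converts the closed line integral into a double integral over the enclosed region D:

    ∮_C P dx + Q dy = ∬_D (∂Q/∂x - ∂P/∂y) dA.

Here P = -25x^2y - 25y, Q = 25x, so

    ∂Q/∂x = 25,    ∂P/∂y = -25x^2 - 25,
    ∂Q/∂x - ∂P/∂y = 25x^2 + 50.

D is the region x^2 + y^2 ≤ 1. Evaluating the double integral:

In polar coordinates (x = r cos θ, y = r sin θ, dA = r dr dθ) the integrand becomes 25r^2cos(θ)^2 + 50, so

    ∬_D (25x^2 + 50) dA = ∫_0^{2π} ∫_0^{1} (25r^2cos(θ)^2 + 50) · r dr dθ.

Inner (r from 0 to 1): 25cos(θ)^2/4 + 25.
Outer (θ from 0 to 2π): 225π/4.

Therefore ∮_C P dx + Q dy = 225π/4.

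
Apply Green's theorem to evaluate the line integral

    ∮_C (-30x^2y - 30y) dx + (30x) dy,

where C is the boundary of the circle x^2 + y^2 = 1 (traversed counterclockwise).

Green's theorem converts the closed line integral into a double integral over the enclosed region D:

    ∮_C P dx + Q dy = ∬_D (∂Q/∂x - ∂P/∂y) dA.

Here P = -30x^2y - 30y, Q = 30x, so

    ∂Q/∂x = 30,    ∂P/∂y = -30x^2 - 30,
    ∂Q/∂x - ∂P/∂y = 30x^2 + 60.

D is the region x^2 + y^2 ≤ 1. Evaluating the double integral:

In polar coordinates (x = r cos θ, y = r sin θ, dA = r dr dθ) the integrand becomes 30r^2cos(θ)^2 + 60, so

    ∬_D (30x^2 + 60) dA = ∫_0^{2π} ∫_0^{1} (30r^2cos(θ)^2 + 60) · r dr dθ.

Inner (r from 0 to 1): 15cos(θ)^2/2 + 30.
Outer (θ from 0 to 2π): 135π/2.

Therefore ∮_C P dx + Q dy = 135π/2.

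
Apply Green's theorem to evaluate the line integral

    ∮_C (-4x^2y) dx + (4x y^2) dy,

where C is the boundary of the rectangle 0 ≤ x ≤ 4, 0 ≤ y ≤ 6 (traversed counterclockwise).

Green's theorem converts the closed line integral into a double integral over the enclosed region D:

    ∮_C P dx + Q dy = ∬_D (∂Q/∂x - ∂P/∂y) dA.

Here P = -4x^2y, Q = 4x y^2, so

    ∂Q/∂x = 4y^2,    ∂P/∂y = -4x^2,
    ∂Q/∂x - ∂P/∂y = 4x^2 + 4y^2.

D is the region 0 ≤ x ≤ 4, 0 ≤ y ≤ 6. Evaluating the double integral:

    ∬_D (4x^2 + 4y^2) dA = ∫_0^{4} ∫_0^{6} (4x^2 + 4y^2) dy dx.

Inner (y from 0 to 6): 24x^2 + 288.
Outer (x from 0 to 4): 1664.

Therefore ∮_C P dx + Q dy = 1664.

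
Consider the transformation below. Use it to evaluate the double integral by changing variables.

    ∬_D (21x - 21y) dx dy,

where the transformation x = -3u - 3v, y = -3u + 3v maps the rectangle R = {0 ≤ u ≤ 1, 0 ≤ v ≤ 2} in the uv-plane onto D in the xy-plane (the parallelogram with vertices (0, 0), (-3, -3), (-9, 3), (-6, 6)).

Compute the Jacobian determinant of (x, y) with respect to (u, v):

    ∂(x,y)/∂(u,v) = | -3  -3 | = (-3)(3) - (-3)(-3) = -18.
                   | -3  3 |

Its absolute value is |J| = 18 (the area scaling factor).

Substituting x = -3u - 3v, y = -3u + 3v into the integrand,

    21x - 21y → -126v,

so the integral becomes

    ∬_R (-126v) · |J| du dv = ∫_0^1 ∫_0^2 (-2268v) dv du.

Inner (v): -4536.
Outer (u): -4536.

Therefore ∬_D (21x - 21y) dx dy = -4536.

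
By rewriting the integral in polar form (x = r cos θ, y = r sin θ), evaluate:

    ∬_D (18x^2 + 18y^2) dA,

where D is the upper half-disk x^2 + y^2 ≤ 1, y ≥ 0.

The region D is 0 ≤ r ≤ 1, 0 ≤ θ ≤ π in polar coordinates, where x = r cos(θ), y = r sin(θ), and dA = r dr dθ.

Under the substitution, the integrand becomes 18r^2, so

    ∬_D (18x^2 + 18y^2) dA = ∫_{0}^{π} ∫_{0}^{1} (18r^2) · r dr dθ.

Inner integral (in r): ∫_{0}^{1} (18r^2) · r dr = 9/2.

Outer integral (in θ): ∫_{0}^{π} (9/2) dθ = 9π/2.

Therefore ∬_D (18x^2 + 18y^2) dA = 9π/2.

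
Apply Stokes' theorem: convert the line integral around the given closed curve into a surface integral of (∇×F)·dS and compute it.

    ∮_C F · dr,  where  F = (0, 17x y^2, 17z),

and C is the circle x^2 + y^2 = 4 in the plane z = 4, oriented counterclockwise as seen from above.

Let S be the flat disk x^2 + y^2 ≤ 4 in the plane z = 4, with upward unit normal n̂ = ẑ. By Stokes' theorem,

    ∮_C F · dr = ∬_S (∇ × F) · n̂ dS = ∬_D (curl F)_z dA,

where D is the disk x^2 + y^2 ≤ 4.

Compute the curl of F = (0, 17x y^2, 17z):
    (∇ × F)_x = ∂F_z/∂y - ∂F_y/∂z = 0,
    (∇ × F)_y = ∂F_x/∂z - ∂F_z/∂x = 0,
    (∇ × F)_z = ∂F_y/∂x - ∂F_x/∂y = 17y^2.

On z = 4, (curl F)_z = 17y^2.

Convert to polar (x = r cos θ, y = r sin θ, dA = r dr dθ); the integrand becomes 17r^2sin(θ)^2, so

    ∬_D (curl F)_z dA = ∫_0^{2π} ∫_0^{2} (17r^2sin(θ)^2) · r dr dθ.

Inner (r from 0 to 2): 68sin(θ)^2.
Outer (θ from 0 to 2π): 68π.

Therefore ∮_C F · dr = 68π.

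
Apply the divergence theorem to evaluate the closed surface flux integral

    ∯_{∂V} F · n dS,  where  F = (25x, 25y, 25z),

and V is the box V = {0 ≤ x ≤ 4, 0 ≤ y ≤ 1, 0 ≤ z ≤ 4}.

By the divergence theorem,

    ∯_{∂V} F · n dS = ∭_V (∇ · F) dV.

Compute the divergence:
    ∇ · F = ∂F_x/∂x + ∂F_y/∂y + ∂F_z/∂z = 25 + 25 + 25 = 75.

V is a rectangular box, so dV = dx dy dz with 0 ≤ x ≤ 4, 0 ≤ y ≤ 1, 0 ≤ z ≤ 4.

Integrate (75) over V as an iterated integral:

    ∭_V (∇·F) dV = ∫_0^{4} ∫_0^{1} ∫_0^{4} (75) dz dy dx.

Inner (z from 0 to 4): 300.
Middle (y from 0 to 1): 300.
Outer (x from 0 to 4): 1200.

Therefore ∯_{∂V} F · n dS = 1200.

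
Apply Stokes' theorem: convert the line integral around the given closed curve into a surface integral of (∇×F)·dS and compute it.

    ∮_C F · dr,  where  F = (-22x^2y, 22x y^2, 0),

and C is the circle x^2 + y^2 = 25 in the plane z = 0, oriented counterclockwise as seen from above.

Let S be the flat disk x^2 + y^2 ≤ 25 in the plane z = 0, with upward unit normal n̂ = ẑ. By Stokes' theorem,

    ∮_C F · dr = ∬_S (∇ × F) · n̂ dS = ∬_D (curl F)_z dA,

where D is the disk x^2 + y^2 ≤ 25.

Compute the curl of F = (-22x^2y, 22x y^2, 0):
    (∇ × F)_x = ∂F_z/∂y - ∂F_y/∂z = 0,
    (∇ × F)_y = ∂F_x/∂z - ∂F_z/∂x = 0,
    (∇ × F)_z = ∂F_y/∂x - ∂F_x/∂y = 22x^2 + 22y^2.

On z = 0, (curl F)_z = 22x^2 + 22y^2.

Convert to polar (x = r cos θ, y = r sin θ, dA = r dr dθ); the integrand becomes 22r^2, so

    ∬_D (curl F)_z dA = ∫_0^{2π} ∫_0^{5} (22r^2) · r dr dθ.

Inner (r from 0 to 5): 6875/2.
Outer (θ from 0 to 2π): 6875π.

Therefore ∮_C F · dr = 6875π.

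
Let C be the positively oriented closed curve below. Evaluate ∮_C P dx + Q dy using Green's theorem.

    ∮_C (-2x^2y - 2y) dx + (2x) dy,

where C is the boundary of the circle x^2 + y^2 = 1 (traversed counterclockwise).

Green's theorem converts the closed line integral into a double integral over the enclosed region D:

    ∮_C P dx + Q dy = ∬_D (∂Q/∂x - ∂P/∂y) dA.

Here P = -2x^2y - 2y, Q = 2x, so

    ∂Q/∂x = 2,    ∂P/∂y = -2x^2 - 2,
    ∂Q/∂x - ∂P/∂y = 2x^2 + 4.

D is the region x^2 + y^2 ≤ 1. Evaluating the double integral:

In polar coordinates (x = r cos θ, y = r sin θ, dA = r dr dθ) the integrand becomes 2r^2cos(θ)^2 + 4, so

    ∬_D (2x^2 + 4) dA = ∫_0^{2π} ∫_0^{1} (2r^2cos(θ)^2 + 4) · r dr dθ.

Inner (r from 0 to 1): cos(θ)^2/2 + 2.
Outer (θ from 0 to 2π): 9π/2.

Therefore ∮_C P dx + Q dy = 9π/2.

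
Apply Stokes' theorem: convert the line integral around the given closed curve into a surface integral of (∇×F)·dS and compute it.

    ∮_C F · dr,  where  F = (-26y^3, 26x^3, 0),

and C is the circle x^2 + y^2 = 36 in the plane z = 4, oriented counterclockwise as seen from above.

Let S be the flat disk x^2 + y^2 ≤ 36 in the plane z = 4, with upward unit normal n̂ = ẑ. By Stokes' theorem,

    ∮_C F · dr = ∬_S (∇ × F) · n̂ dS = ∬_D (curl F)_z dA,

where D is the disk x^2 + y^2 ≤ 36.

Compute the curl of F = (-26y^3, 26x^3, 0):
    (∇ × F)_x = ∂F_z/∂y - ∂F_y/∂z = 0,
    (∇ × F)_y = ∂F_x/∂z - ∂F_z/∂x = 0,
    (∇ × F)_z = ∂F_y/∂x - ∂F_x/∂y = 78x^2 + 78y^2.

On z = 4, (curl F)_z = 78x^2 + 78y^2.

Convert to polar (x = r cos θ, y = r sin θ, dA = r dr dθ); the integrand becomes 78r^2, so

    ∬_D (curl F)_z dA = ∫_0^{2π} ∫_0^{6} (78r^2) · r dr dθ.

Inner (r from 0 to 6): 25272.
Outer (θ from 0 to 2π): 50544π.

Therefore ∮_C F · dr = 50544π.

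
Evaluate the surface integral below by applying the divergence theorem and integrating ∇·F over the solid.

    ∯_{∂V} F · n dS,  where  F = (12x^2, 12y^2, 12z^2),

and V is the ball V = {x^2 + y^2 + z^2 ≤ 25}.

By the divergence theorem,

    ∯_{∂V} F · n dS = ∭_V (∇ · F) dV.

Compute the divergence:
    ∇ · F = ∂F_x/∂x + ∂F_y/∂y + ∂F_z/∂z = 24x + 24y + 24z.

In spherical coordinates, x = ρ sin(φ) cos(θ), y = ρ sin(φ) sin(θ), z = ρ cos(φ), dV = ρ^2 sin(φ) dρ dφ dθ, with 0 ≤ ρ ≤ 5, 0 ≤ φ ≤ π, 0 ≤ θ ≤ 2π.

The integrand, after substitution and multiplying by the volume element, becomes (24ρ (sqrt(2)sin(φ)sin(θ + π/4) + cos(φ))) · ρ^2 sin(φ), so

    ∭_V (∇·F) dV = ∫_0^{2π} ∫_0^{π} ∫_0^{5} (24ρ (sqrt(2)sin(φ)sin(θ + π/4) + cos(φ))) · ρ^2 sin(φ) dρ dφ dθ.

Inner (ρ from 0 to 5): 3750(sqrt(2)sin(φ)sin(θ + π/4) + cos(φ))sin(φ).
Middle (φ from 0 to π): 1875sqrt(2)π sin(θ + π/4).
Outer (θ from 0 to 2π): 0.

Therefore ∯_{∂V} F · n dS = 0.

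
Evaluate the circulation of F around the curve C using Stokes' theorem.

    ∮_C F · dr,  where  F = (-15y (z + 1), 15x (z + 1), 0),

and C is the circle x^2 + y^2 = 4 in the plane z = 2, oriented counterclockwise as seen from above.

Let S be the flat disk x^2 + y^2 ≤ 4 in the plane z = 2, with upward unit normal n̂ = ẑ. By Stokes' theorem,

    ∮_C F · dr = ∬_S (∇ × F) · n̂ dS = ∬_D (curl F)_z dA,

where D is the disk x^2 + y^2 ≤ 4.

Compute the curl of F = (-15y (z + 1), 15x (z + 1), 0):
    (∇ × F)_x = ∂F_z/∂y - ∂F_y/∂z = -15x,
    (∇ × F)_y = ∂F_x/∂z - ∂F_z/∂x = -15y,
    (∇ × F)_z = ∂F_y/∂x - ∂F_x/∂y = 30z + 30.

On z = 2, (curl F)_z = 90.

Convert to polar (x = r cos θ, y = r sin θ, dA = r dr dθ); the integrand becomes 90, so

    ∬_D (curl F)_z dA = ∫_0^{2π} ∫_0^{2} (90) · r dr dθ.

Inner (r from 0 to 2): 180.
Outer (θ from 0 to 2π): 360π.

Therefore ∮_C F · dr = 360π.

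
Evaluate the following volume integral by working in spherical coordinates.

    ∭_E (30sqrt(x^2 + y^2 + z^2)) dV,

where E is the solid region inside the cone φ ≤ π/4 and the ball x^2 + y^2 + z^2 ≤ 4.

In spherical coordinates, x = ρ sin(φ) cos(θ), y = ρ sin(φ) sin(θ), z = ρ cos(φ), and dV = ρ^2 sin(φ) dρ dφ dθ.

The integrand becomes 30ρ, so

    ∭_E (30sqrt(x^2 + y^2 + z^2)) dV = ∫_{0}^{2π} ∫_{0}^{π/4} ∫_{0}^{2} (30ρ) · ρ^2 sin(φ) dρ dφ dθ.

Inner (ρ): 120sin(φ).
Middle (φ): 120 - 60sqrt(2).
Outer (θ): 120π (2 - sqrt(2)).

Therefore the triple integral equals 120π (2 - sqrt(2)).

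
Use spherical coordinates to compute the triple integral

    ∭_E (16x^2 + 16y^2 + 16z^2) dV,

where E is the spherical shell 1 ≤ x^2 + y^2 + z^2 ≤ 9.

In spherical coordinates, x = ρ sin(φ) cos(θ), y = ρ sin(φ) sin(θ), z = ρ cos(φ), and dV = ρ^2 sin(φ) dρ dφ dθ.

The integrand becomes 16ρ^2, so

    ∭_E (16x^2 + 16y^2 + 16z^2) dV = ∫_{0}^{2π} ∫_{0}^{π} ∫_{1}^{3} (16ρ^2) · ρ^2 sin(φ) dρ dφ dθ.

Inner (ρ): 3872sin(φ)/5.
Middle (φ): 7744/5.
Outer (θ): 15488π/5.

Therefore the triple integral equals 15488π/5.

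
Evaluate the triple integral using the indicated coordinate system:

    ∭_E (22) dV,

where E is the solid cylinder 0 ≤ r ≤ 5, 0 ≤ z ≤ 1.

In cylindrical coordinates, x = r cos(θ), y = r sin(θ), z = z, and dV = r dr dθ dz.

The integrand becomes 22, so

    ∭_E (22) dV = ∫_{0}^{2π} ∫_{0}^{5} ∫_{0}^{1} (22) · r dz dr dθ.

Inner (z): 22r.
Middle (r from 0 to 5): 275.
Outer (θ): 550π.

Therefore the triple integral equals 550π.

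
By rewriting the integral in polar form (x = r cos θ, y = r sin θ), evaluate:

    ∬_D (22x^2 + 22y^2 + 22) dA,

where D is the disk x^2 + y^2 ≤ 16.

The region D is 0 ≤ r ≤ 4, 0 ≤ θ ≤ 2π in polar coordinates, where x = r cos(θ), y = r sin(θ), and dA = r dr dθ.

Under the substitution, the integrand becomes 22r^2 + 22, so

    ∬_D (22x^2 + 22y^2 + 22) dA = ∫_{0}^{2π} ∫_{0}^{4} (22r^2 + 22) · r dr dθ.

Inner integral (in r): ∫_{0}^{4} (22r^2 + 22) · r dr = 1584.

Outer integral (in θ): ∫_{0}^{2π} (1584) dθ = 3168π.

Therefore ∬_D (22x^2 + 22y^2 + 22) dA = 3168π.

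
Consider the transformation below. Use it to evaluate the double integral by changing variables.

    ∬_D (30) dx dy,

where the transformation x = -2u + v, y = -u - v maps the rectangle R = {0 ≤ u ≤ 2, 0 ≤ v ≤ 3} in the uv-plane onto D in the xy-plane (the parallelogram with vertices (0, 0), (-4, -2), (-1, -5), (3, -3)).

Compute the Jacobian determinant of (x, y) with respect to (u, v):

    ∂(x,y)/∂(u,v) = | -2  1 | = (-2)(-1) - (1)(-1) = 3.
                   | -1  -1 |

Its absolute value is |J| = 3 (the area scaling factor).

Substituting x = -2u + v, y = -u - v into the integrand,

    30 → 30,

so the integral becomes

    ∬_R (30) · |J| du dv = ∫_0^2 ∫_0^3 (90) dv du.

Inner (v): 270.
Outer (u): 540.

Therefore ∬_D (30) dx dy = 540.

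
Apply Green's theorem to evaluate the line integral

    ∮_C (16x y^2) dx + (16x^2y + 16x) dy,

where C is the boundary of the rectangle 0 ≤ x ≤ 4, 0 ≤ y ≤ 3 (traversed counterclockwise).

Green's theorem converts the closed line integral into a double integral over the enclosed region D:

    ∮_C P dx + Q dy = ∬_D (∂Q/∂x - ∂P/∂y) dA.

Here P = 16x y^2, Q = 16x^2y + 16x, so

    ∂Q/∂x = 32x y + 16,    ∂P/∂y = 32x y,
    ∂Q/∂x - ∂P/∂y = 16.

D is the region 0 ≤ x ≤ 4, 0 ≤ y ≤ 3. Evaluating the double integral:

    ∬_D (16) dA = ∫_0^{4} ∫_0^{3} (16) dy dx.

Inner (y from 0 to 3): 48.
Outer (x from 0 to 4): 192.

Therefore ∮_C P dx + Q dy = 192.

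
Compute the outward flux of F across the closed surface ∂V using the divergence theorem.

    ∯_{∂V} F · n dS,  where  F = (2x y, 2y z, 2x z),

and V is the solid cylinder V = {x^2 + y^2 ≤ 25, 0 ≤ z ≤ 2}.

By the divergence theorem,

    ∯_{∂V} F · n dS = ∭_V (∇ · F) dV.

Compute the divergence:
    ∇ · F = ∂F_x/∂x + ∂F_y/∂y + ∂F_z/∂z = 2y + 2z + 2x = 2x + 2y + 2z.

In cylindrical coordinates, x = r cos(θ), y = r sin(θ), z = z, dV = r dr dθ dz, with 0 ≤ r ≤ 5, 0 ≤ θ ≤ 2π, 0 ≤ z ≤ 2.

The integrand, after substitution and multiplying by the volume element, becomes (2sqrt(2)r sin(θ + π/4) + 2z) · r, so

    ∭_V (∇·F) dV = ∫_0^{2π} ∫_0^{5} ∫_0^{2} (2sqrt(2)r sin(θ + π/4) + 2z) · r dz dr dθ.

Inner (z from 0 to 2): 4r (sqrt(2)r sin(θ + π/4) + 1).
Middle (r from 0 to 5): 500sqrt(2)sin(θ + π/4)/3 + 50.
Outer (θ from 0 to 2π): 100π.

Therefore ∯_{∂V} F · n dS = 100π.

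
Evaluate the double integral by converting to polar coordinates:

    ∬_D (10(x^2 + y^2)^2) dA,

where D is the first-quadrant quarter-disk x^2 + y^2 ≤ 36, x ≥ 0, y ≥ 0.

The region D is 0 ≤ r ≤ 6, 0 ≤ θ ≤ π/2 in polar coordinates, where x = r cos(θ), y = r sin(θ), and dA = r dr dθ.

Under the substitution, the integrand becomes 10r^4, so

    ∬_D (10(x^2 + y^2)^2) dA = ∫_{0}^{π/2} ∫_{0}^{6} (10r^4) · r dr dθ.

Inner integral (in r): ∫_{0}^{6} (10r^4) · r dr = 77760.

Outer integral (in θ): ∫_{0}^{π/2} (77760) dθ = 38880π.

Therefore ∬_D (10(x^2 + y^2)^2) dA = 38880π.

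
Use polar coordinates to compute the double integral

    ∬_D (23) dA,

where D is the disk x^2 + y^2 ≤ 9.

The region D is 0 ≤ r ≤ 3, 0 ≤ θ ≤ 2π in polar coordinates, where x = r cos(θ), y = r sin(θ), and dA = r dr dθ.

Under the substitution, the integrand becomes 23, so

    ∬_D (23) dA = ∫_{0}^{2π} ∫_{0}^{3} (23) · r dr dθ.

Inner integral (in r): ∫_{0}^{3} (23) · r dr = 207/2.

Outer integral (in θ): ∫_{0}^{2π} (207/2) dθ = 207π.

Therefore ∬_D (23) dA = 207π.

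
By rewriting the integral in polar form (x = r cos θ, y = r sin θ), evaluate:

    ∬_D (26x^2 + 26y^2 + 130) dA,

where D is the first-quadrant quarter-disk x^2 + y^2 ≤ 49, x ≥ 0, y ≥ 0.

The region D is 0 ≤ r ≤ 7, 0 ≤ θ ≤ π/2 in polar coordinates, where x = r cos(θ), y = r sin(θ), and dA = r dr dθ.

Under the substitution, the integrand becomes 26r^2 + 130, so

    ∬_D (26x^2 + 26y^2 + 130) dA = ∫_{0}^{π/2} ∫_{0}^{7} (26r^2 + 130) · r dr dθ.

Inner integral (in r): ∫_{0}^{7} (26r^2 + 130) · r dr = 37583/2.

Outer integral (in θ): ∫_{0}^{π/2} (37583/2) dθ = 37583π/4.

Therefore ∬_D (26x^2 + 26y^2 + 130) dA = 37583π/4.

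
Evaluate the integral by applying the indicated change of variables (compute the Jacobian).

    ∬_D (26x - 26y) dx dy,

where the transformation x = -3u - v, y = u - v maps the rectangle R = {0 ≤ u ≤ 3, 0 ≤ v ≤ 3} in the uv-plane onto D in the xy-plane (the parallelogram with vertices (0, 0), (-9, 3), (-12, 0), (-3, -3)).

Compute the Jacobian determinant of (x, y) with respect to (u, v):

    ∂(x,y)/∂(u,v) = | -3  -1 | = (-3)(-1) - (-1)(1) = 4.
                   | 1  -1 |

Its absolute value is |J| = 4 (the area scaling factor).

Substituting x = -3u - v, y = u - v into the integrand,

    26x - 26y → -104u,

so the integral becomes

    ∬_R (-104u) · |J| du dv = ∫_0^3 ∫_0^3 (-416u) dv du.

Inner (v): -1248u.
Outer (u): -5616.

Therefore ∬_D (26x - 26y) dx dy = -5616.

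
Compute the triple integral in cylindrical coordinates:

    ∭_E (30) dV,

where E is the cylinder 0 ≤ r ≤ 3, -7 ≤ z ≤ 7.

In cylindrical coordinates, x = r cos(θ), y = r sin(θ), z = z, and dV = r dr dθ dz.

The integrand becomes 30, so

    ∭_E (30) dV = ∫_{0}^{2π} ∫_{0}^{3} ∫_{-7}^{7} (30) · r dz dr dθ.

Inner (z): 420r.
Middle (r from 0 to 3): 1890.
Outer (θ): 3780π.

Therefore the triple integral equals 3780π.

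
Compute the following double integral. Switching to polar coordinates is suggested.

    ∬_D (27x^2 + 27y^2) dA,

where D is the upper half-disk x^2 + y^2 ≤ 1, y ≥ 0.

The region D is 0 ≤ r ≤ 1, 0 ≤ θ ≤ π in polar coordinates, where x = r cos(θ), y = r sin(θ), and dA = r dr dθ.

Under the substitution, the integrand becomes 27r^2, so

    ∬_D (27x^2 + 27y^2) dA = ∫_{0}^{π} ∫_{0}^{1} (27r^2) · r dr dθ.

Inner integral (in r): ∫_{0}^{1} (27r^2) · r dr = 27/4.

Outer integral (in θ): ∫_{0}^{π} (27/4) dθ = 27π/4.

Therefore ∬_D (27x^2 + 27y^2) dA = 27π/4.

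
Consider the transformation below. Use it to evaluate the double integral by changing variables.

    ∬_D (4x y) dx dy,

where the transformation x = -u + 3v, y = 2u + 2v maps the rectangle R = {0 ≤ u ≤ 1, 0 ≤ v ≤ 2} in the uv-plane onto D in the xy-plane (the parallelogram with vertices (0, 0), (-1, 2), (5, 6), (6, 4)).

Compute the Jacobian determinant of (x, y) with respect to (u, v):

    ∂(x,y)/∂(u,v) = | -1  3 | = (-1)(2) - (3)(2) = -8.
                   | 2  2 |

Its absolute value is |J| = 8 (the area scaling factor).

Substituting x = -u + 3v, y = 2u + 2v into the integrand,

    4x y → -8u^2 + 16u v + 24v^2,

so the integral becomes

    ∬_R (-8u^2 + 16u v + 24v^2) · |J| du dv = ∫_0^1 ∫_0^2 (-64u^2 + 128u v + 192v^2) dv du.

Inner (v): -128u^2 + 256u + 512.
Outer (u): 1792/3.

Therefore ∬_D (4x y) dx dy = 1792/3.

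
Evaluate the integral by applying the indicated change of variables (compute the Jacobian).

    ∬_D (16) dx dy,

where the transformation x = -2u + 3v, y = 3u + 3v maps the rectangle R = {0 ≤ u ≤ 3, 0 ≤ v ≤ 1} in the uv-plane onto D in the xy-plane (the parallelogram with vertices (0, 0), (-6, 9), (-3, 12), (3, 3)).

Compute the Jacobian determinant of (x, y) with respect to (u, v):

    ∂(x,y)/∂(u,v) = | -2  3 | = (-2)(3) - (3)(3) = -15.
                   | 3  3 |

Its absolute value is |J| = 15 (the area scaling factor).

Substituting x = -2u + 3v, y = 3u + 3v into the integrand,

    16 → 16,

so the integral becomes

    ∬_R (16) · |J| du dv = ∫_0^3 ∫_0^1 (240) dv du.

Inner (v): 240.
Outer (u): 720.

Therefore ∬_D (16) dx dy = 720.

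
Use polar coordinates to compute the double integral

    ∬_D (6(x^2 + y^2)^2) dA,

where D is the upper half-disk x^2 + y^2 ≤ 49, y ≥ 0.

The region D is 0 ≤ r ≤ 7, 0 ≤ θ ≤ π in polar coordinates, where x = r cos(θ), y = r sin(θ), and dA = r dr dθ.

Under the substitution, the integrand becomes 6r^4, so

    ∬_D (6(x^2 + y^2)^2) dA = ∫_{0}^{π} ∫_{0}^{7} (6r^4) · r dr dθ.

Inner integral (in r): ∫_{0}^{7} (6r^4) · r dr = 117649.

Outer integral (in θ): ∫_{0}^{π} (117649) dθ = 117649π.

Therefore ∬_D (6(x^2 + y^2)^2) dA = 117649π.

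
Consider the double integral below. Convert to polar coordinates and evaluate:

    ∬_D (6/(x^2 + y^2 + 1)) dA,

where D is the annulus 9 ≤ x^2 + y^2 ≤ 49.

The region D is 3 ≤ r ≤ 7, 0 ≤ θ ≤ 2π in polar coordinates, where x = r cos(θ), y = r sin(θ), and dA = r dr dθ.

Under the substitution, the integrand becomes 6/(r^2 + 1), so

    ∬_D (6/(x^2 + y^2 + 1)) dA = ∫_{0}^{2π} ∫_{3}^{7} (6/(r^2 + 1)) · r dr dθ.

Inner integral (in r): ∫_{3}^{7} (6/(r^2 + 1)) · r dr = log(125).

Outer integral (in θ): ∫_{0}^{2π} (log(125)) dθ = 6π log(5).

Therefore ∬_D (6/(x^2 + y^2 + 1)) dA = 6π log(5).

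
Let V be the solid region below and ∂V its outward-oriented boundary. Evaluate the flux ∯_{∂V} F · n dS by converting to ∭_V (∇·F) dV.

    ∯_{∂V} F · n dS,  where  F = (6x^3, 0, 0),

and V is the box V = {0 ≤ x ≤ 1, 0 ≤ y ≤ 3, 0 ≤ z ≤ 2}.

By the divergence theorem,

    ∯_{∂V} F · n dS = ∭_V (∇ · F) dV.

Compute the divergence:
    ∇ · F = ∂F_x/∂x + ∂F_y/∂y + ∂F_z/∂z = 18x^2 + 0 + 0 = 18x^2.

V is a rectangular box, so dV = dx dy dz with 0 ≤ x ≤ 1, 0 ≤ y ≤ 3, 0 ≤ z ≤ 2.

Integrate (18x^2) over V as an iterated integral:

    ∭_V (∇·F) dV = ∫_0^{1} ∫_0^{3} ∫_0^{2} (18x^2) dz dy dx.

Inner (z from 0 to 2): 36x^2.
Middle (y from 0 to 3): 108x^2.
Outer (x from 0 to 1): 36.

Therefore ∯_{∂V} F · n dS = 36.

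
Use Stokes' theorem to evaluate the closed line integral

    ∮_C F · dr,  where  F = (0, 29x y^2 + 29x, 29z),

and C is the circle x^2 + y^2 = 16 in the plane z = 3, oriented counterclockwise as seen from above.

Let S be the flat disk x^2 + y^2 ≤ 16 in the plane z = 3, with upward unit normal n̂ = ẑ. By Stokes' theorem,

    ∮_C F · dr = ∬_S (∇ × F) · n̂ dS = ∬_D (curl F)_z dA,

where D is the disk x^2 + y^2 ≤ 16.

Compute the curl of F = (0, 29x y^2 + 29x, 29z):
    (∇ × F)_x = ∂F_z/∂y - ∂F_y/∂z = 0,
    (∇ × F)_y = ∂F_x/∂z - ∂F_z/∂x = 0,
    (∇ × F)_z = ∂F_y/∂x - ∂F_x/∂y = 29y^2 + 29.

On z = 3, (curl F)_z = 29y^2 + 29.

Convert to polar (x = r cos θ, y = r sin θ, dA = r dr dθ); the integrand becomes 29r^2sin(θ)^2 + 29, so

    ∬_D (curl F)_z dA = ∫_0^{2π} ∫_0^{4} (29r^2sin(θ)^2 + 29) · r dr dθ.

Inner (r from 0 to 4): 1856sin(θ)^2 + 232.
Outer (θ from 0 to 2π): 2320π.

Therefore ∮_C F · dr = 2320π.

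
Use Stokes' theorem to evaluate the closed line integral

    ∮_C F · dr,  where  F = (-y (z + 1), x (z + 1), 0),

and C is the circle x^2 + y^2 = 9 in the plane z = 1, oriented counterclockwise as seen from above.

Let S be the flat disk x^2 + y^2 ≤ 9 in the plane z = 1, with upward unit normal n̂ = ẑ. By Stokes' theorem,

    ∮_C F · dr = ∬_S (∇ × F) · n̂ dS = ∬_D (curl F)_z dA,

where D is the disk x^2 + y^2 ≤ 9.

Compute the curl of F = (-y (z + 1), x (z + 1), 0):
    (∇ × F)_x = ∂F_z/∂y - ∂F_y/∂z = -x,
    (∇ × F)_y = ∂F_x/∂z - ∂F_z/∂x = -y,
    (∇ × F)_z = ∂F_y/∂x - ∂F_x/∂y = 2z + 2.

On z = 1, (curl F)_z = 4.

Convert to polar (x = r cos θ, y = r sin θ, dA = r dr dθ); the integrand becomes 4, so

    ∬_D (curl F)_z dA = ∫_0^{2π} ∫_0^{3} (4) · r dr dθ.

Inner (r from 0 to 3): 18.
Outer (θ from 0 to 2π): 36π.

Therefore ∮_C F · dr = 36π.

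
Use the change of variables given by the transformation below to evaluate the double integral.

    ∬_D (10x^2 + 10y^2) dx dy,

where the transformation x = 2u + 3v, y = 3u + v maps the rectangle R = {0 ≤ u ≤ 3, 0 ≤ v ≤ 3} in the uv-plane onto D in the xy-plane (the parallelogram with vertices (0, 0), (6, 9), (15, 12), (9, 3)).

Compute the Jacobian determinant of (x, y) with respect to (u, v):

    ∂(x,y)/∂(u,v) = | 2  3 | = (2)(1) - (3)(3) = -7.
                   | 3  1 |

Its absolute value is |J| = 7 (the area scaling factor).

Substituting x = 2u + 3v, y = 3u + v into the integrand,

    10x^2 + 10y^2 → 130u^2 + 180u v + 100v^2,

so the integral becomes

    ∬_R (130u^2 + 180u v + 100v^2) · |J| du dv = ∫_0^3 ∫_0^3 (910u^2 + 1260u v + 700v^2) dv du.

Inner (v): 2730u^2 + 5670u + 6300.
Outer (u): 68985.

Therefore ∬_D (10x^2 + 10y^2) dx dy = 68985.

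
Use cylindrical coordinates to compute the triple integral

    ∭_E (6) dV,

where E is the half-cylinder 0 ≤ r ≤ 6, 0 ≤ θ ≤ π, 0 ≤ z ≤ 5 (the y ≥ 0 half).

In cylindrical coordinates, x = r cos(θ), y = r sin(θ), z = z, and dV = r dr dθ dz.

The integrand becomes 6, so

    ∭_E (6) dV = ∫_{0}^{π} ∫_{0}^{6} ∫_{0}^{5} (6) · r dz dr dθ.

Inner (z): 30r.
Middle (r from 0 to 6): 540.
Outer (θ): 540π.

Therefore the triple integral equals 540π.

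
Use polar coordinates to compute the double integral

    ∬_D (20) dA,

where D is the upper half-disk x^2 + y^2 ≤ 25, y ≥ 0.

The region D is 0 ≤ r ≤ 5, 0 ≤ θ ≤ π in polar coordinates, where x = r cos(θ), y = r sin(θ), and dA = r dr dθ.

Under the substitution, the integrand becomes 20, so

    ∬_D (20) dA = ∫_{0}^{π} ∫_{0}^{5} (20) · r dr dθ.

Inner integral (in r): ∫_{0}^{5} (20) · r dr = 250.

Outer integral (in θ): ∫_{0}^{π} (250) dθ = 250π.

Therefore ∬_D (20) dA = 250π.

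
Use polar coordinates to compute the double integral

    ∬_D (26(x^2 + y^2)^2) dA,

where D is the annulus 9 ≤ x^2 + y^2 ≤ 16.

The region D is 3 ≤ r ≤ 4, 0 ≤ θ ≤ 2π in polar coordinates, where x = r cos(θ), y = r sin(θ), and dA = r dr dθ.

Under the substitution, the integrand becomes 26r^4, so

    ∬_D (26(x^2 + y^2)^2) dA = ∫_{0}^{2π} ∫_{3}^{4} (26r^4) · r dr dθ.

Inner integral (in r): ∫_{3}^{4} (26r^4) · r dr = 43771/3.

Outer integral (in θ): ∫_{0}^{2π} (43771/3) dθ = 87542π/3.

Therefore ∬_D (26(x^2 + y^2)^2) dA = 87542π/3.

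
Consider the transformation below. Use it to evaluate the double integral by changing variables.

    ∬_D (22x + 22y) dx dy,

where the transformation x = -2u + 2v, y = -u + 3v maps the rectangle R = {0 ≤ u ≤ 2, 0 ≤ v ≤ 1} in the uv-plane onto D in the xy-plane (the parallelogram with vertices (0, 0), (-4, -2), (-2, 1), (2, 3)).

Compute the Jacobian determinant of (x, y) with respect to (u, v):

    ∂(x,y)/∂(u,v) = | -2  2 | = (-2)(3) - (2)(-1) = -4.
                   | -1  3 |

Its absolute value is |J| = 4 (the area scaling factor).

Substituting x = -2u + 2v, y = -u + 3v into the integrand,

    22x + 22y → -66u + 110v,

so the integral becomes

    ∬_R (-66u + 110v) · |J| du dv = ∫_0^2 ∫_0^1 (-264u + 440v) dv du.

Inner (v): 220 - 264u.
Outer (u): -88.

Therefore ∬_D (22x + 22y) dx dy = -88.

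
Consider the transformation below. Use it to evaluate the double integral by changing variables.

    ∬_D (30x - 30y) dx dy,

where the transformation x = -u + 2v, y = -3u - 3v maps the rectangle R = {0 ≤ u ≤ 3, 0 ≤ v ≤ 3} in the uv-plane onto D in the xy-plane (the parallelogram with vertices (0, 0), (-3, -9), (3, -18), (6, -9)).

Compute the Jacobian determinant of (x, y) with respect to (u, v):

    ∂(x,y)/∂(u,v) = | -1  2 | = (-1)(-3) - (2)(-3) = 9.
                   | -3  -3 |

Its absolute value is |J| = 9 (the area scaling factor).

Substituting x = -u + 2v, y = -3u - 3v into the integrand,

    30x - 30y → 60u + 150v,

so the integral becomes

    ∬_R (60u + 150v) · |J| du dv = ∫_0^3 ∫_0^3 (540u + 1350v) dv du.

Inner (v): 1620u + 6075.
Outer (u): 25515.

Therefore ∬_D (30x - 30y) dx dy = 25515.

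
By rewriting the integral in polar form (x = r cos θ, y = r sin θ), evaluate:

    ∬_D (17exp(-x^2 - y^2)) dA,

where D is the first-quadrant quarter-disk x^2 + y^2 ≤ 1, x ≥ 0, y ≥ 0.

The region D is 0 ≤ r ≤ 1, 0 ≤ θ ≤ π/2 in polar coordinates, where x = r cos(θ), y = r sin(θ), and dA = r dr dθ.

Under the substitution, the integrand becomes 17exp(-r^2), so

    ∬_D (17exp(-x^2 - y^2)) dA = ∫_{0}^{π/2} ∫_{0}^{1} (17exp(-r^2)) · r dr dθ.

Inner integral (in r): ∫_{0}^{1} (17exp(-r^2)) · r dr = 17/2 - 17exp(-1)/2.

Outer integral (in θ): ∫_{0}^{π/2} (17/2 - 17exp(-1)/2) dθ = -17π (1 - e)exp(-1)/4.

Therefore ∬_D (17exp(-x^2 - y^2)) dA = -17π (1 - e)exp(-1)/4.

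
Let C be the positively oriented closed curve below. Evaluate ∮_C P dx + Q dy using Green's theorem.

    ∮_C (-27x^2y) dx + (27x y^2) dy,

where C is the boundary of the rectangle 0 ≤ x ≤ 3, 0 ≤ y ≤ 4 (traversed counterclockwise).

Green's theorem converts the closed line integral into a double integral over the enclosed region D:

    ∮_C P dx + Q dy = ∬_D (∂Q/∂x - ∂P/∂y) dA.

Here P = -27x^2y, Q = 27x y^2, so

    ∂Q/∂x = 27y^2,    ∂P/∂y = -27x^2,
    ∂Q/∂x - ∂P/∂y = 27x^2 + 27y^2.

D is the region 0 ≤ x ≤ 3, 0 ≤ y ≤ 4. Evaluating the double integral:

    ∬_D (27x^2 + 27y^2) dA = ∫_0^{3} ∫_0^{4} (27x^2 + 27y^2) dy dx.

Inner (y from 0 to 4): 108x^2 + 576.
Outer (x from 0 to 3): 2700.

Therefore ∮_C P dx + Q dy = 2700.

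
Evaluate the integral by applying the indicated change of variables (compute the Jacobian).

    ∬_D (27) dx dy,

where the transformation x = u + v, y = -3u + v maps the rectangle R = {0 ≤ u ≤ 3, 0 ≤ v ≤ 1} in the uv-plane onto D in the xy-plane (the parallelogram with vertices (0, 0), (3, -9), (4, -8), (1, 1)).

Compute the Jacobian determinant of (x, y) with respect to (u, v):

    ∂(x,y)/∂(u,v) = | 1  1 | = (1)(1) - (1)(-3) = 4.
                   | -3  1 |

Its absolute value is |J| = 4 (the area scaling factor).

Substituting x = u + v, y = -3u + v into the integrand,

    27 → 27,

so the integral becomes

    ∬_R (27) · |J| du dv = ∫_0^3 ∫_0^1 (108) dv du.

Inner (v): 108.
Outer (u): 324.

Therefore ∬_D (27) dx dy = 324.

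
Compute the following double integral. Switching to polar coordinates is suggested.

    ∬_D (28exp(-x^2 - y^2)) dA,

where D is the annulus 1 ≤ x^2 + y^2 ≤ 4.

The region D is 1 ≤ r ≤ 2, 0 ≤ θ ≤ 2π in polar coordinates, where x = r cos(θ), y = r sin(θ), and dA = r dr dθ.

Under the substitution, the integrand becomes 28exp(-r^2), so

    ∬_D (28exp(-x^2 - y^2)) dA = ∫_{0}^{2π} ∫_{1}^{2} (28exp(-r^2)) · r dr dθ.

Inner integral (in r): ∫_{1}^{2} (28exp(-r^2)) · r dr = -(14 - 14exp(3))exp(-4).

Outer integral (in θ): ∫_{0}^{2π} (-(14 - 14exp(3))exp(-4)) dθ = -28π (1 - exp(3))exp(-4).

Therefore ∬_D (28exp(-x^2 - y^2)) dA = -28π (1 - exp(3))exp(-4).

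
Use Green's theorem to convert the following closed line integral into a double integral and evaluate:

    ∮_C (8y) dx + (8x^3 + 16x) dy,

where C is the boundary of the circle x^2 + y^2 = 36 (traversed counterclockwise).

Green's theorem converts the closed line integral into a double integral over the enclosed region D:

    ∮_C P dx + Q dy = ∬_D (∂Q/∂x - ∂P/∂y) dA.

Here P = 8y, Q = 8x^3 + 16x, so

    ∂Q/∂x = 24x^2 + 16,    ∂P/∂y = 8,
    ∂Q/∂x - ∂P/∂y = 24x^2 + 8.

D is the region x^2 + y^2 ≤ 36. Evaluating the double integral:

In polar coordinates (x = r cos θ, y = r sin θ, dA = r dr dθ) the integrand becomes 24r^2cos(θ)^2 + 8, so

    ∬_D (24x^2 + 8) dA = ∫_0^{2π} ∫_0^{6} (24r^2cos(θ)^2 + 8) · r dr dθ.

Inner (r from 0 to 6): 7776cos(θ)^2 + 144.
Outer (θ from 0 to 2π): 8064π.

Therefore ∮_C P dx + Q dy = 8064π.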